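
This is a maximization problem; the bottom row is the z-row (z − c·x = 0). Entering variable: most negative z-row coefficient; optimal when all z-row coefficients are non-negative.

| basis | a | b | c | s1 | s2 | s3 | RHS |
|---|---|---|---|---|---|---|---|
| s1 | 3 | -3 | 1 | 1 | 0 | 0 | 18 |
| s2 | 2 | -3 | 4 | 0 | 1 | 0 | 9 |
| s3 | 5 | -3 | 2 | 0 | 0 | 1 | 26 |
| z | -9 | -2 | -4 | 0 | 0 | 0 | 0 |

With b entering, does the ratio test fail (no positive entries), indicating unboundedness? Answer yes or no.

Every constraint-row entry in column b is ≤ 0, so increasing b is unbounded.

yes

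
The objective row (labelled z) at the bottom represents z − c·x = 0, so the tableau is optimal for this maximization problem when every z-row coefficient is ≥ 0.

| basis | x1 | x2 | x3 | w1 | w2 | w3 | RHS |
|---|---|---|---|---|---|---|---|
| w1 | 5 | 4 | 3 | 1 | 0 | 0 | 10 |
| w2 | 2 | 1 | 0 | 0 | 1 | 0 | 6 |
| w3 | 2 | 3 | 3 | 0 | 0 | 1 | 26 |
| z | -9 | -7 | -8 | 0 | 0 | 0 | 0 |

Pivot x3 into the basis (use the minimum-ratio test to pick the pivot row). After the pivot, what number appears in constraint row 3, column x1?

-3

Ratio test on column x3 — row 1: 10/3 = 10/3; row 2: entry 0 ≤ 0; row 3: 26/3 = 26/3. Minimum is 10/3 at row 1 (w1 leaves); pivot element 3.
Divide row 1 by 3; eliminate column x3 from the other rows.
Row 3 update in column x1: 2 − 3·(5/3) = -3.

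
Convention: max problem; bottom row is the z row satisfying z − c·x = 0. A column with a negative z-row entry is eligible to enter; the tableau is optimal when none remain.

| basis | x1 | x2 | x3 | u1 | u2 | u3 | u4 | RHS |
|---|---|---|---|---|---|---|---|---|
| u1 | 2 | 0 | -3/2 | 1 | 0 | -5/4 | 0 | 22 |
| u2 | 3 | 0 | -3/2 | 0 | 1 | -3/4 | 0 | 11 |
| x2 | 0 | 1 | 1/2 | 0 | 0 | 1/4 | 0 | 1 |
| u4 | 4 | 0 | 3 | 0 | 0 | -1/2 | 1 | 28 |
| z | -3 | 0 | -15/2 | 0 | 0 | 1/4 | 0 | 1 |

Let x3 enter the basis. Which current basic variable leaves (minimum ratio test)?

Column x3 entries and ratios — u1: -3/2 ≤ 0, skip; u2: -3/2 ≤ 0, skip; x2: 1/(1/2) = 2; u4: 28/3 = 28/3.
Smallest ratio is 2 in the row of x2, so x2 leaves.

x2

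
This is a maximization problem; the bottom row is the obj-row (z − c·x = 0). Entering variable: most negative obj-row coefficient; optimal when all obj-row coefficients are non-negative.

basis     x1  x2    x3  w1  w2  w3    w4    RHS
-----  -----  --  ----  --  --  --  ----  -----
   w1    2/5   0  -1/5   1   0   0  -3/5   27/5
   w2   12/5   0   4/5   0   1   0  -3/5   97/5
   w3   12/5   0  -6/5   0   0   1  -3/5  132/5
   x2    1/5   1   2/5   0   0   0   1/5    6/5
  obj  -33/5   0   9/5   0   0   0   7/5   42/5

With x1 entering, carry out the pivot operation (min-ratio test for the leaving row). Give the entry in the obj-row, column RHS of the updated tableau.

48

Ratio test on column x1 — row 1: (27/5)/(2/5) = 27/2; row 2: (97/5)/(12/5) = 97/12; row 3: (132/5)/(12/5) = 11; row 4: (6/5)/(1/5) = 6. Minimum is 6 at row 4 (x2 leaves); pivot element 1/5.
Divide row 4 by 1/5; eliminate column x1 from the other rows.
obj-row update in column RHS: 42/5 − (-33/5)·6 = 48.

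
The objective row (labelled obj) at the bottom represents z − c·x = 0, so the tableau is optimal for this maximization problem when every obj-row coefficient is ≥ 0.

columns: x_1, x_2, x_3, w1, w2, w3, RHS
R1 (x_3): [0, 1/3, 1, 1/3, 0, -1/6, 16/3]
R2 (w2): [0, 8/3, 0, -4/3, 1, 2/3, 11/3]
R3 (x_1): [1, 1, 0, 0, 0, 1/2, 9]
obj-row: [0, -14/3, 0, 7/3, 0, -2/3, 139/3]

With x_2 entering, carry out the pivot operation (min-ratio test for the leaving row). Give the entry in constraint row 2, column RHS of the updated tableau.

11/8

Ratio test on column x_2 — row 1: (16/3)/(1/3) = 16; row 2: (11/3)/(8/3) = 11/8; row 3: 9/1 = 9. Minimum is 11/8 at row 2 (w2 leaves); pivot element 8/3.
Divide row 2 by 8/3; eliminate column x_2 from the other rows.
In the new row 2, the RHS entry is the old entry divided by the pivot: (11/3)/(8/3) = 11/8.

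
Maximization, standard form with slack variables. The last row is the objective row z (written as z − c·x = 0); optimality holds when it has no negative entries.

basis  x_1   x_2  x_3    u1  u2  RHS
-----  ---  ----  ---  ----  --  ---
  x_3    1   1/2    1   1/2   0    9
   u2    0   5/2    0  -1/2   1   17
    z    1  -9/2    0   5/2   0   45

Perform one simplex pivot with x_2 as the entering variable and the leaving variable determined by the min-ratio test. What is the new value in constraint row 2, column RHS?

Ratio test on column x_2 — row 1: 9/(1/2) = 18; row 2: 17/(5/2) = 34/5. Minimum is 34/5 at row 2 (u2 leaves); pivot element 5/2.
Divide row 2 by 5/2; eliminate column x_2 from the other rows.
In the new row 2, the RHS entry is the old entry divided by the pivot: 17/(5/2) = 34/5.

34/5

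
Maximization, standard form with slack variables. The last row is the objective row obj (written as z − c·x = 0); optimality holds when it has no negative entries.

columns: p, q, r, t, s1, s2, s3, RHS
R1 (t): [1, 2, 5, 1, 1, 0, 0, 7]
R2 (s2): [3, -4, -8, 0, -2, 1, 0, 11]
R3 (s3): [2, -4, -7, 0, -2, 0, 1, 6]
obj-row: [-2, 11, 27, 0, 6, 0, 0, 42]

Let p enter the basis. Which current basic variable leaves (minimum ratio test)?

s3

Column p entries and ratios — t: 7/1 = 7; s2: 11/3 = 11/3; s3: 6/2 = 3.
Smallest ratio is 3 in the row of s3, so s3 leaves.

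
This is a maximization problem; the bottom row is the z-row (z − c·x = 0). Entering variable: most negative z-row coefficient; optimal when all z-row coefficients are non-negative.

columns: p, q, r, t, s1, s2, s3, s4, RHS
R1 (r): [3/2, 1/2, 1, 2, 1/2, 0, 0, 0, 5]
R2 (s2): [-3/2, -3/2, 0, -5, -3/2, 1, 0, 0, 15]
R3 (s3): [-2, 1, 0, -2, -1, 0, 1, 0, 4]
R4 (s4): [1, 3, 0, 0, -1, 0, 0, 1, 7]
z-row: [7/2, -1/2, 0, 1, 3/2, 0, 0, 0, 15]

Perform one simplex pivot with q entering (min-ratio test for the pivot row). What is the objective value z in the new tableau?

Ratio test on column q — row 1: 5/(1/2) = 10; row 2: entry -3/2 ≤ 0; row 3: 4/1 = 4; row 4: 7/3 = 7/3. Minimum is 7/3 at row 4 (s4 leaves); pivot element 3.
Pivot on row 4; the z-row RHS becomes 15 − (-1/2)·(7/3) = 97/6.

97/6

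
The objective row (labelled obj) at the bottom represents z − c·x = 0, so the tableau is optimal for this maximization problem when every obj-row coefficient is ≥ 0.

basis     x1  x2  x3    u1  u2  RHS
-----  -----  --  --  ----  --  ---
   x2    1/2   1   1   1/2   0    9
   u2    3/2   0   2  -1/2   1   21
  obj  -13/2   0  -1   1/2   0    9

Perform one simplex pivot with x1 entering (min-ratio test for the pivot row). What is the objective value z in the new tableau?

100

Ratio test on column x1 — row 1: 9/(1/2) = 18; row 2: 21/(3/2) = 14. Minimum is 14 at row 2 (u2 leaves); pivot element 3/2.
Pivot on row 2; the obj-row RHS becomes 9 − (-13/2)·14 = 100.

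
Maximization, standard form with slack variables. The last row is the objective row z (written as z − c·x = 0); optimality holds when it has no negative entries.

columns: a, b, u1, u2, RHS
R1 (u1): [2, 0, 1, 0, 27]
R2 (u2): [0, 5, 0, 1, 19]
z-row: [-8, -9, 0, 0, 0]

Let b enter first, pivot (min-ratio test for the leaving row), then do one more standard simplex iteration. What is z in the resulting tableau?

Ratio test on column b — row 1: entry 0 ≤ 0; row 2: 19/5 = 19/5. Minimum is 19/5 at row 2 (u2 leaves); pivot element 5.
Pivot on row 2; the z-row RHS becomes 0 − (-9)·(19/5) = 171/5.
Next entering variable (most negative z-row entry -8): a.
Ratio test on column a — row 1: 27/2 = 27/2; row 2: entry 0 ≤ 0. Minimum is 27/2 at row 1 (u1 leaves); pivot element 2.
After the second pivot the z-row RHS is 171/5 − (-8)·(27/2) = 711/5.

711/5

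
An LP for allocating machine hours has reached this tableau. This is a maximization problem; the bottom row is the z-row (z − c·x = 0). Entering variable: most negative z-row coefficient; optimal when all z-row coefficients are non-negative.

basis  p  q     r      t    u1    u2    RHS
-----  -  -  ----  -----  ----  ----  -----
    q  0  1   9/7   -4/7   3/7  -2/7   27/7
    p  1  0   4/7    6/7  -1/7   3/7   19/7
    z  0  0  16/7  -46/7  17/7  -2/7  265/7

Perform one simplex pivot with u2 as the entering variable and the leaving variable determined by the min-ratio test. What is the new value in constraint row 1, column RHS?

Ratio test on column u2 — row 1: entry -2/7 ≤ 0; row 2: (19/7)/(3/7) = 19/3. Minimum is 19/3 at row 2 (p leaves); pivot element 3/7.
Divide row 2 by 3/7; eliminate column u2 from the other rows.
Row 1 update in column RHS: 27/7 − (-2/7)·(19/3) = 17/3.

17/3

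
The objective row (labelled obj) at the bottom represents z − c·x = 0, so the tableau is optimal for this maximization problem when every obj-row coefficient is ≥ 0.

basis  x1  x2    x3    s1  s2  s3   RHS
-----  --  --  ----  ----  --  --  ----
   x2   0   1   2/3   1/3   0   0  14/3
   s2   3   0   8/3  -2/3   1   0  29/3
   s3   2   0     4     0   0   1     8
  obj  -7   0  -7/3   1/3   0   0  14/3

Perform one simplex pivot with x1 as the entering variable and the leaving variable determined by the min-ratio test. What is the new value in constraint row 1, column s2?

0

Ratio test on column x1 — row 1: entry 0 ≤ 0; row 2: (29/3)/3 = 29/9; row 3: 8/2 = 4. Minimum is 29/9 at row 2 (s2 leaves); pivot element 3.
Divide row 2 by 3; eliminate column x1 from the other rows.
Row 1 update in column s2: 0 − 0·(1/3) = 0.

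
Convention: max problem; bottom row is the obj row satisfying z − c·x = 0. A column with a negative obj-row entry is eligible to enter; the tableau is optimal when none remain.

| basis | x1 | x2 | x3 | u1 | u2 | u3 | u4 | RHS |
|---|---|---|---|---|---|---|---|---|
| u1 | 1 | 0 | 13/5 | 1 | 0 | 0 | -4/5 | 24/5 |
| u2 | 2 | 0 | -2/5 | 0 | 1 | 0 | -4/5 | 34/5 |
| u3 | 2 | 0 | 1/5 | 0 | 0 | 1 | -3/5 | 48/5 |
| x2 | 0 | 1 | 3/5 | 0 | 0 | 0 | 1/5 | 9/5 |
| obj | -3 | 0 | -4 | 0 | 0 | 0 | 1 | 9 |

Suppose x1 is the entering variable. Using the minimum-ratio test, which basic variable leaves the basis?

u2

Column x1 entries and ratios — u1: (24/5)/1 = 24/5; u2: (34/5)/2 = 17/5; u3: (48/5)/2 = 24/5; x2: 0 ≤ 0, skip.
Smallest ratio is 17/5 in the row of u2, so u2 leaves.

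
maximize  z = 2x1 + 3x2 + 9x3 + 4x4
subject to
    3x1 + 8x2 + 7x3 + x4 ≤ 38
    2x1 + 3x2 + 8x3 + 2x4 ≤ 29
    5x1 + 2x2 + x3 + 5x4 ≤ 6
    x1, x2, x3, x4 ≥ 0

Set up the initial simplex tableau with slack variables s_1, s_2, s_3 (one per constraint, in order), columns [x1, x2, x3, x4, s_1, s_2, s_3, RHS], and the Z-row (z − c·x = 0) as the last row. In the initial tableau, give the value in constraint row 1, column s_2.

Slack s_2 belongs to constraint 2; its column is the unit vector e_2, so the entry in row 1 is 0.

0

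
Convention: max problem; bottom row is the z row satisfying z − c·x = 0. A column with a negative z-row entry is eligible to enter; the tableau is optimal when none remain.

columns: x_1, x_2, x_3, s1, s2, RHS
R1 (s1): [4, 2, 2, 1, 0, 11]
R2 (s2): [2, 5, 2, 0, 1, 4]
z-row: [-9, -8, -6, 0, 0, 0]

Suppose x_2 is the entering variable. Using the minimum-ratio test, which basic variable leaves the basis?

Column x_2 entries and ratios — s1: 11/2 = 11/2; s2: 4/5 = 4/5.
Smallest ratio is 4/5 in the row of s2, so s2 leaves.

s2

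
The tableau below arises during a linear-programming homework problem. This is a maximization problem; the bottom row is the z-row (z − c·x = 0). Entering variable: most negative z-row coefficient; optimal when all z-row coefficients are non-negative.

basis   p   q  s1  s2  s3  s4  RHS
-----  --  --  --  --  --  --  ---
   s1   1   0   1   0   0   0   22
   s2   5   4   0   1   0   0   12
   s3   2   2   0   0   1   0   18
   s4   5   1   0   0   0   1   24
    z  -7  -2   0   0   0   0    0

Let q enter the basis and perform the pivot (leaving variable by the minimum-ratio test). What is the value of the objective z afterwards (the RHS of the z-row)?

Ratio test on column q — row 1: entry 0 ≤ 0; row 2: 12/4 = 3; row 3: 18/2 = 9; row 4: 24/1 = 24. Minimum is 3 at row 2 (s2 leaves); pivot element 4.
Pivot on row 2; the z-row RHS becomes 0 − (-2)·3 = 6.

6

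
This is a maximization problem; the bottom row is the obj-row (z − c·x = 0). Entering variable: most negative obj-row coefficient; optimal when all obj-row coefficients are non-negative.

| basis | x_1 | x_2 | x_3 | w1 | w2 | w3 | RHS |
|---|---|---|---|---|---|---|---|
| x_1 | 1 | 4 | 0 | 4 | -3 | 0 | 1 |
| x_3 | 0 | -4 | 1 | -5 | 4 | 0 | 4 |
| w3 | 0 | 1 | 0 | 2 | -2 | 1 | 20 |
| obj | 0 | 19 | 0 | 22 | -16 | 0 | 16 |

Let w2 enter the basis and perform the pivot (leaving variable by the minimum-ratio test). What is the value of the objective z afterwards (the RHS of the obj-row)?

32

Ratio test on column w2 — row 1: entry -3 ≤ 0; row 2: 4/4 = 1; row 3: entry -2 ≤ 0. Minimum is 1 at row 2 (x_3 leaves); pivot element 4.
Pivot on row 2; the obj-row RHS becomes 16 − (-16)·1 = 32.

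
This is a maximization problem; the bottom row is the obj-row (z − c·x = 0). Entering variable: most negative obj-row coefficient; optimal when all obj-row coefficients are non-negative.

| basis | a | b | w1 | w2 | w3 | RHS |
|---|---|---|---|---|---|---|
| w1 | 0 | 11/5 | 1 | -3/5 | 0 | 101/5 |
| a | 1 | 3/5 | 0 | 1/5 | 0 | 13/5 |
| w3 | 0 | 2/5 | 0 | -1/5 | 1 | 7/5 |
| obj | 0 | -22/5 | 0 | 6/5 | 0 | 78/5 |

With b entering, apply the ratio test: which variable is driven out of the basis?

Column b entries and ratios — w1: (101/5)/(11/5) = 101/11; a: (13/5)/(3/5) = 13/3; w3: (7/5)/(2/5) = 7/2.
Smallest ratio is 7/2 in the row of w3, so w3 leaves.

w3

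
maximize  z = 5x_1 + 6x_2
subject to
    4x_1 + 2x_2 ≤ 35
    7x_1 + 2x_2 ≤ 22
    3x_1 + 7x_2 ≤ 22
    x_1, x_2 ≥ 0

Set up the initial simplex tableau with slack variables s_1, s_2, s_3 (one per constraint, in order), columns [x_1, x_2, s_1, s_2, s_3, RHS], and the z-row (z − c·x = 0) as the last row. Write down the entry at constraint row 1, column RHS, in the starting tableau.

The RHS of constraint 1 is b_1 = 35.

35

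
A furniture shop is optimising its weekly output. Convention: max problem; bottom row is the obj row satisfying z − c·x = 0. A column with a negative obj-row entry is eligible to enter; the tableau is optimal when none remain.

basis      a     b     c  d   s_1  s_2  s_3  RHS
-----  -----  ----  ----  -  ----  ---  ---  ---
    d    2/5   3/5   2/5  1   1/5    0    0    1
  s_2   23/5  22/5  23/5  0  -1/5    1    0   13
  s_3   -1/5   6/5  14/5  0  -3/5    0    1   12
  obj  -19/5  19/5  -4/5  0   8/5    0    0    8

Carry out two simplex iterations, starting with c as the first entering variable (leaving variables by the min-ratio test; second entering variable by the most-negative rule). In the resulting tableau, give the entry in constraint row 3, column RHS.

25/2

Ratio test on column c — row 1: 1/(2/5) = 5/2; row 2: 13/(23/5) = 65/23; row 3: 12/(14/5) = 30/7. Minimum is 5/2 at row 1 (d leaves); pivot element 2/5.
Divide row 1 by 2/5; eliminate column c from the other rows.
Second iteration: most negative obj-row entry is -3 in column a, so a enters.
Ratio test on column a — row 1: (5/2)/1 = 5/2; row 2: entry 0 ≤ 0; row 3: entry -3 ≤ 0. Minimum is 5/2 at row 1 (c leaves); pivot element 1.
Divide row 1 by 1; eliminate column a from the other rows.
After both pivots, the entry at constraint row 3, column RHS is 25/2.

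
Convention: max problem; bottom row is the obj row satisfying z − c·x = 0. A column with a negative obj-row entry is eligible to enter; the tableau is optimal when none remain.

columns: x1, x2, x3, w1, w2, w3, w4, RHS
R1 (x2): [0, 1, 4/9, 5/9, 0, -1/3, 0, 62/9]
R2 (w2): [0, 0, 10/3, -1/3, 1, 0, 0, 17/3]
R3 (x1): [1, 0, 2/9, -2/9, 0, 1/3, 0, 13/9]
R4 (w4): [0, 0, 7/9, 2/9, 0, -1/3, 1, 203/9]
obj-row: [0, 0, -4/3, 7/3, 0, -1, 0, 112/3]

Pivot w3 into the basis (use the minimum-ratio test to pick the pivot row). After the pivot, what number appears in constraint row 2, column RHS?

17/3

Ratio test on column w3 — row 1: entry -1/3 ≤ 0; row 2: entry 0 ≤ 0; row 3: (13/9)/(1/3) = 13/3; row 4: entry -1/3 ≤ 0. Minimum is 13/3 at row 3 (x1 leaves); pivot element 1/3.
Divide row 3 by 1/3; eliminate column w3 from the other rows.
Row 2 update in column RHS: 17/3 − 0·(13/3) = 17/3.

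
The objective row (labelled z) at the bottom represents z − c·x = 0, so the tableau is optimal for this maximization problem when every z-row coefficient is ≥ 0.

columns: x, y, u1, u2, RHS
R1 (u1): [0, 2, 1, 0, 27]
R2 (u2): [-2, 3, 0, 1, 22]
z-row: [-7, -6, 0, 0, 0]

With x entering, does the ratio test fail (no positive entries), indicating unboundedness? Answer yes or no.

yes

Every constraint-row entry in column x is ≤ 0, so increasing x is unbounded.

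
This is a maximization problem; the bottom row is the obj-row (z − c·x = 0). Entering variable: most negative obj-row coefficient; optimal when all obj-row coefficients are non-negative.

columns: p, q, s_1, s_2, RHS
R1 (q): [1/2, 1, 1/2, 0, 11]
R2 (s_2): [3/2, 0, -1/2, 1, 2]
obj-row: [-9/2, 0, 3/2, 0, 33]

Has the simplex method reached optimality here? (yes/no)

no

The obj-row has a negative entry -9/2 in column p, so it is not optimal.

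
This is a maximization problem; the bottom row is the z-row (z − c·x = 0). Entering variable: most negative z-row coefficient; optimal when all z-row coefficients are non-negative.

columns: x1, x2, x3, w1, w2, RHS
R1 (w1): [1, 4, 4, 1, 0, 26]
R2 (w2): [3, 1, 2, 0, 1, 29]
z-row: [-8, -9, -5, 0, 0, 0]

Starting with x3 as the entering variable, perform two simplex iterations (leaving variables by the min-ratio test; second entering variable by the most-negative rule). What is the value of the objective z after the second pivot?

Ratio test on column x3 — row 1: 26/4 = 13/2; row 2: 29/2 = 29/2. Minimum is 13/2 at row 1 (w1 leaves); pivot element 4.
Pivot on row 1; the z-row RHS becomes 0 − (-5)·(13/2) = 65/2.
Next entering variable (most negative z-row entry -27/4): x1.
Ratio test on column x1 — row 1: (13/2)/(1/4) = 26; row 2: 16/(5/2) = 32/5. Minimum is 32/5 at row 2 (w2 leaves); pivot element 5/2.
After the second pivot the z-row RHS is 65/2 − (-27/4)·(32/5) = 757/10.

757/10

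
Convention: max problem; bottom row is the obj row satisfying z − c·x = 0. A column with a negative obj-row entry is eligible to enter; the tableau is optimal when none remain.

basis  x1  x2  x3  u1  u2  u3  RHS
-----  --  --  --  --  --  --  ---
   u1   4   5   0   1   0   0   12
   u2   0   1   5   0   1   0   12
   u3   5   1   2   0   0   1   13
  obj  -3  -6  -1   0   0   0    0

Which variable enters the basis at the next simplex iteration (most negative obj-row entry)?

x2

Negative obj-row entries: x1: -3, x2: -6, x3: -1.
The most negative is -6 in column x2, so x2 enters.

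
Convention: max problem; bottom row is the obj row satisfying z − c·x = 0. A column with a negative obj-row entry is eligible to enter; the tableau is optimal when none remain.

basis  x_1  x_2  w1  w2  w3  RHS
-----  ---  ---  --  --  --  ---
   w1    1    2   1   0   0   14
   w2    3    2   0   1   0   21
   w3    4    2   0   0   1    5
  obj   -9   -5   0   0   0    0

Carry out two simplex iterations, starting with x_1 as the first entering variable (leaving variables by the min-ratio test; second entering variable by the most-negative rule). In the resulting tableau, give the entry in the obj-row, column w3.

Ratio test on column x_1 — row 1: 14/1 = 14; row 2: 21/3 = 7; row 3: 5/4 = 5/4. Minimum is 5/4 at row 3 (w3 leaves); pivot element 4.
Divide row 3 by 4; eliminate column x_1 from the other rows.
Second iteration: most negative obj-row entry is -1/2 in column x_2, so x_2 enters.
Ratio test on column x_2 — row 1: (51/4)/(3/2) = 17/2; row 2: (69/4)/(1/2) = 69/2; row 3: (5/4)/(1/2) = 5/2. Minimum is 5/2 at row 3 (x_1 leaves); pivot element 1/2.
Divide row 3 by 1/2; eliminate column x_2 from the other rows.
After both pivots, the entry at the obj-row, column w3 is 5/2.

5/2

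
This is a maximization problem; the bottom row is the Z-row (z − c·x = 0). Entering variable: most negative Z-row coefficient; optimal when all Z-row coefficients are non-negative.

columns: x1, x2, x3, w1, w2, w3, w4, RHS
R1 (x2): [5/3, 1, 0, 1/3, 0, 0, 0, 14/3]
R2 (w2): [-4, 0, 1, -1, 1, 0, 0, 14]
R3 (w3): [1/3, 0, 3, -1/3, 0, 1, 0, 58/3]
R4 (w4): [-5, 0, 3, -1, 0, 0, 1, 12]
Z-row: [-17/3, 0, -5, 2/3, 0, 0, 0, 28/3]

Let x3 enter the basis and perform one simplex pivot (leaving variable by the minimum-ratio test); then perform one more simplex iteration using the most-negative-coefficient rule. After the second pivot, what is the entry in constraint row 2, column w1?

Ratio test on column x3 — row 1: entry 0 ≤ 0; row 2: 14/1 = 14; row 3: (58/3)/3 = 58/9; row 4: 12/3 = 4. Minimum is 4 at row 4 (w4 leaves); pivot element 3.
Divide row 4 by 3; eliminate column x3 from the other rows.
Second iteration: most negative Z-row entry is -14 in column x1, so x1 enters.
Ratio test on column x1 — row 1: (14/3)/(5/3) = 14/5; row 2: entry -7/3 ≤ 0; row 3: (22/3)/(16/3) = 11/8; row 4: entry -5/3 ≤ 0. Minimum is 11/8 at row 3 (w3 leaves); pivot element 16/3.
Divide row 3 by 16/3; eliminate column x1 from the other rows.
After both pivots, the entry at constraint row 2, column w1 is -3/8.

-3/8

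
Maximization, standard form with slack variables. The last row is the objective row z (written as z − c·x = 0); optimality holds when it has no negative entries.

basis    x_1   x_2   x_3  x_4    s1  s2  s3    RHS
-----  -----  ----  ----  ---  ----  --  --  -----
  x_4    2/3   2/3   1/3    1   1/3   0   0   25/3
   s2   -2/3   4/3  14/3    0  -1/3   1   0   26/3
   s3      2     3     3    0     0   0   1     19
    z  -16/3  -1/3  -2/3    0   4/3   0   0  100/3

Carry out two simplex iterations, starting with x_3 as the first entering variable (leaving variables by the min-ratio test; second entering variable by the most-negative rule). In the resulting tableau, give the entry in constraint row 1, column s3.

-5/17

Ratio test on column x_3 — row 1: (25/3)/(1/3) = 25; row 2: (26/3)/(14/3) = 13/7; row 3: 19/3 = 19/3. Minimum is 13/7 at row 2 (s2 leaves); pivot element 14/3.
Divide row 2 by 14/3; eliminate column x_3 from the other rows.
Second iteration: most negative z-row entry is -38/7 in column x_1, so x_1 enters.
Ratio test on column x_1 — row 1: (54/7)/(5/7) = 54/5; row 2: entry -1/7 ≤ 0; row 3: (94/7)/(17/7) = 94/17. Minimum is 94/17 at row 3 (s3 leaves); pivot element 17/7.
Divide row 3 by 17/7; eliminate column x_1 from the other rows.
After both pivots, the entry at constraint row 1, column s3 is -5/17.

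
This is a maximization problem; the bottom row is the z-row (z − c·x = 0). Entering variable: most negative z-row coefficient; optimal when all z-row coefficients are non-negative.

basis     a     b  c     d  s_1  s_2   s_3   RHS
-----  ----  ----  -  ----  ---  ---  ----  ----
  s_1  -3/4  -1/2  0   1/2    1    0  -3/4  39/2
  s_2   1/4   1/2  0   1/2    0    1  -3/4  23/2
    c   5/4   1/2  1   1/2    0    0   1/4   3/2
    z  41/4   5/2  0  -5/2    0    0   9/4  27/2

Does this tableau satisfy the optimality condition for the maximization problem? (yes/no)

The z-row has a negative entry -5/2 in column d, so it is not optimal.

no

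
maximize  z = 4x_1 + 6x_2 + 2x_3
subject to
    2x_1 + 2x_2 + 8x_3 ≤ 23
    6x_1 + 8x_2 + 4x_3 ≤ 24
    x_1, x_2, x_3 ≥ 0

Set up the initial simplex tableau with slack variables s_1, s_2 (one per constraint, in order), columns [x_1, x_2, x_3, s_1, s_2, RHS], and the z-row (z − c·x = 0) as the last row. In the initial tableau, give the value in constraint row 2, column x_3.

4

Constraint 2 has coefficient 4 on x_3.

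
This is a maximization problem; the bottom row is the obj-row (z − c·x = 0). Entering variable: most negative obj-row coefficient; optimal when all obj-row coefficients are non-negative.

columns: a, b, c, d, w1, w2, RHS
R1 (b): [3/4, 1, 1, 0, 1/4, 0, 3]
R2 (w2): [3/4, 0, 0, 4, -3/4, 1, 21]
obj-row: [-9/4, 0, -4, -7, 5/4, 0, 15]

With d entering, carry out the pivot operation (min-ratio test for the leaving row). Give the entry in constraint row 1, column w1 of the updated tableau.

1/4

Ratio test on column d — row 1: entry 0 ≤ 0; row 2: 21/4 = 21/4. Minimum is 21/4 at row 2 (w2 leaves); pivot element 4.
Divide row 2 by 4; eliminate column d from the other rows.
Row 1 update in column w1: 1/4 − 0·(-3/16) = 1/4.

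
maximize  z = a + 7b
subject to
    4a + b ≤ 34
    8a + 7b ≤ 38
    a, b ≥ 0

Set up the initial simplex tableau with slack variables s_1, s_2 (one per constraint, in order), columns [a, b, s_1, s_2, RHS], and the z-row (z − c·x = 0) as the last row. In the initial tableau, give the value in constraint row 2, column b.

7

Constraint 2 has coefficient 7 on b.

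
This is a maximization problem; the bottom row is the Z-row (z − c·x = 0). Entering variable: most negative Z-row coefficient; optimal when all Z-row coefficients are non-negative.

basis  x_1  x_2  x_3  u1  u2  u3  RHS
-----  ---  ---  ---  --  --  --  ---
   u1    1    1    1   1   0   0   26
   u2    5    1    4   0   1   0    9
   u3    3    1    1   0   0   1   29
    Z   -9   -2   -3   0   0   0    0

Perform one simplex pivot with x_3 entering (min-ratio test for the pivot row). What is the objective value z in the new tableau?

Ratio test on column x_3 — row 1: 26/1 = 26; row 2: 9/4 = 9/4; row 3: 29/1 = 29. Minimum is 9/4 at row 2 (u2 leaves); pivot element 4.
Pivot on row 2; the Z-row RHS becomes 0 − (-3)·(9/4) = 27/4.

27/4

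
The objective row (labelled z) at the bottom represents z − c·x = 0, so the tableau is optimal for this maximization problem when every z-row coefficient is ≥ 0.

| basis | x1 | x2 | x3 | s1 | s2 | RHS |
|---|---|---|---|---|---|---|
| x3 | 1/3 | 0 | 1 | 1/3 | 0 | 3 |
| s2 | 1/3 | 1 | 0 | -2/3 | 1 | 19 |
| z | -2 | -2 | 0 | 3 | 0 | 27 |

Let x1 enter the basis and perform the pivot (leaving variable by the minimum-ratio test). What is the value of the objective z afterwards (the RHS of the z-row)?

Ratio test on column x1 — row 1: 3/(1/3) = 9; row 2: 19/(1/3) = 57. Minimum is 9 at row 1 (x3 leaves); pivot element 1/3.
Pivot on row 1; the z-row RHS becomes 27 − (-2)·9 = 45.

45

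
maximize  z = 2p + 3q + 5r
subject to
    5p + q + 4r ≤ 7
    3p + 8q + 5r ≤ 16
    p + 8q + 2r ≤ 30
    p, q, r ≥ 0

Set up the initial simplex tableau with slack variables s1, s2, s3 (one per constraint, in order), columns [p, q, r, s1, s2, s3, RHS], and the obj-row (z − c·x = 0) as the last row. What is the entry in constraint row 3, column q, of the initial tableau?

8

Constraint 3 has coefficient 8 on q.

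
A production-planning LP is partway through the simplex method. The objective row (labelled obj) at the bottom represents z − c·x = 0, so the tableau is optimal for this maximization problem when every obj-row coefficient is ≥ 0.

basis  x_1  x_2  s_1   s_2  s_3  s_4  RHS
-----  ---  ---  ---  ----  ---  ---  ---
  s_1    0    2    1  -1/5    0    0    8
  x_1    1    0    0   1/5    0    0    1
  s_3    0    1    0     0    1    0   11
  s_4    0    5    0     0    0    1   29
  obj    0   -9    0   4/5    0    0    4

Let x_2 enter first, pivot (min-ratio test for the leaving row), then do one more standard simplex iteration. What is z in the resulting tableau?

Ratio test on column x_2 — row 1: 8/2 = 4; row 2: entry 0 ≤ 0; row 3: 11/1 = 11; row 4: 29/5 = 29/5. Minimum is 4 at row 1 (s_1 leaves); pivot element 2.
Pivot on row 1; the obj-row RHS becomes 4 − (-9)·4 = 40.
Next entering variable (most negative obj-row entry -1/10): s_2.
Ratio test on column s_2 — row 1: entry -1/10 ≤ 0; row 2: 1/(1/5) = 5; row 3: 7/(1/10) = 70; row 4: 9/(1/2) = 18. Minimum is 5 at row 2 (x_1 leaves); pivot element 1/5.
After the second pivot the obj-row RHS is 40 − (-1/10)·5 = 81/2.

81/2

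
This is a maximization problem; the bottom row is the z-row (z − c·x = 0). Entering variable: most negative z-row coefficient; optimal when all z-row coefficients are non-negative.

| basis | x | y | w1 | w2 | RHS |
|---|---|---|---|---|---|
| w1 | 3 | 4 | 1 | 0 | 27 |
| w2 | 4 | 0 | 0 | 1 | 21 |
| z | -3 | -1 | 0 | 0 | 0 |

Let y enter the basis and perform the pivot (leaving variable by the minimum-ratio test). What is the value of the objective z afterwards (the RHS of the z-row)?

27/4

Ratio test on column y — row 1: 27/4 = 27/4; row 2: entry 0 ≤ 0. Minimum is 27/4 at row 1 (w1 leaves); pivot element 4.
Pivot on row 1; the z-row RHS becomes 0 − (-1)·(27/4) = 27/4.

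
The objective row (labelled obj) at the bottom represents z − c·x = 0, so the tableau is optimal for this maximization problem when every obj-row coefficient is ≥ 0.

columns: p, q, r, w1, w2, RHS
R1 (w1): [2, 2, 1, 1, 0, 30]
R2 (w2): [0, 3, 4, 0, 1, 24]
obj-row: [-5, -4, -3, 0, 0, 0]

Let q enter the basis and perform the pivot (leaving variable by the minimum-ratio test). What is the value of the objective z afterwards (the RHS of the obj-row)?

Ratio test on column q — row 1: 30/2 = 15; row 2: 24/3 = 8. Minimum is 8 at row 2 (w2 leaves); pivot element 3.
Pivot on row 2; the obj-row RHS becomes 0 − (-4)·8 = 32.

32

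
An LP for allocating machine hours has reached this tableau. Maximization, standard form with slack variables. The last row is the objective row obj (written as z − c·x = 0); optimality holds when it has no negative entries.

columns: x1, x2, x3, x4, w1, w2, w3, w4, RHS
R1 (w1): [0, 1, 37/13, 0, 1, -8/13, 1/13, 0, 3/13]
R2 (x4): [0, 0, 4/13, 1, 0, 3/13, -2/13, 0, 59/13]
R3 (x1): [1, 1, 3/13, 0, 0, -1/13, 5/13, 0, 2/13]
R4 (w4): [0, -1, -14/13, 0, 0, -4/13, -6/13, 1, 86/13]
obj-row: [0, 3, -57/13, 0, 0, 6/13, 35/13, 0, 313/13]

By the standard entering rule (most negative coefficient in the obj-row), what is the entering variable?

Negative obj-row entries: x3: -57/13.
The most negative is -57/13 in column x3, so x3 enters.

x3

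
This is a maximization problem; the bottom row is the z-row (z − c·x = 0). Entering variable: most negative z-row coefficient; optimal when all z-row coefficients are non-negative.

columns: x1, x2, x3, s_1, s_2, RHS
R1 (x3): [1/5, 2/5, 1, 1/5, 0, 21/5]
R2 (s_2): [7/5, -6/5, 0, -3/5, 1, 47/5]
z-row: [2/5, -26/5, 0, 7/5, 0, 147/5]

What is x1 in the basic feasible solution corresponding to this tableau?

0

x1 is not in the basis, so in the current basic feasible solution x1 = 0.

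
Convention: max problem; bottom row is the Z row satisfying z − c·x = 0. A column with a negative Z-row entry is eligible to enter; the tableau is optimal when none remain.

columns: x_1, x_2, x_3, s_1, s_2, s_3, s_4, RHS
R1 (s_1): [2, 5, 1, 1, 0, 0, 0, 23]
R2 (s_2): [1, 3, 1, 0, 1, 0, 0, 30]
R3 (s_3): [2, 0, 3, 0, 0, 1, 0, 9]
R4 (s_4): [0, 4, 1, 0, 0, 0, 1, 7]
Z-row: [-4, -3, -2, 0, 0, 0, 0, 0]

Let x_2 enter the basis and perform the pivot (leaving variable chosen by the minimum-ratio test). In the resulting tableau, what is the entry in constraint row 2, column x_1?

Ratio test on column x_2 — row 1: 23/5 = 23/5; row 2: 30/3 = 10; row 3: entry 0 ≤ 0; row 4: 7/4 = 7/4. Minimum is 7/4 at row 4 (s_4 leaves); pivot element 4.
Divide row 4 by 4; eliminate column x_2 from the other rows.
Row 2 update in column x_1: 1 − 3·0 = 1.

1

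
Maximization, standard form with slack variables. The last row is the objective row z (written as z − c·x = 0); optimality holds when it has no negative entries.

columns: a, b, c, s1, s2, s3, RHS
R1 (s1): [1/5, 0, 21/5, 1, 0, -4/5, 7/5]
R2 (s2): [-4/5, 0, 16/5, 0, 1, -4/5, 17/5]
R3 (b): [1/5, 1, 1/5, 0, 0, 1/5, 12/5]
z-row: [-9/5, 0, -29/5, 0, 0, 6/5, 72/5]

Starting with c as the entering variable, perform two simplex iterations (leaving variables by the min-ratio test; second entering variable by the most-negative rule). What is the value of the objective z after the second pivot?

Ratio test on column c — row 1: (7/5)/(21/5) = 1/3; row 2: (17/5)/(16/5) = 17/16; row 3: (12/5)/(1/5) = 12. Minimum is 1/3 at row 1 (s1 leaves); pivot element 21/5.
Pivot on row 1; the z-row RHS becomes 72/5 − (-29/5)·(1/3) = 49/3.
Next entering variable (most negative z-row entry -32/21): a.
Ratio test on column a — row 1: (1/3)/(1/21) = 7; row 2: entry -20/21 ≤ 0; row 3: (7/3)/(4/21) = 49/4. Minimum is 7 at row 1 (c leaves); pivot element 1/21.
After the second pivot the z-row RHS is 49/3 − (-32/21)·7 = 27.

27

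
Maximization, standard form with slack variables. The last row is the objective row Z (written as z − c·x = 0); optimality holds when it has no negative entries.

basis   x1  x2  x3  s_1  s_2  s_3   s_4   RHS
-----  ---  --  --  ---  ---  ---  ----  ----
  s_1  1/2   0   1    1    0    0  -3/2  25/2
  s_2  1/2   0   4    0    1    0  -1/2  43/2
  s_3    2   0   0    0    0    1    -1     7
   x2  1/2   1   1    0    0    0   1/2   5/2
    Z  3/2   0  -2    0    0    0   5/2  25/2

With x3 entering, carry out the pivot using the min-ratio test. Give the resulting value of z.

35/2

Ratio test on column x3 — row 1: (25/2)/1 = 25/2; row 2: (43/2)/4 = 43/8; row 3: entry 0 ≤ 0; row 4: (5/2)/1 = 5/2. Minimum is 5/2 at row 4 (x2 leaves); pivot element 1.
Pivot on row 4; the Z-row RHS becomes 25/2 − (-2)·(5/2) = 35/2.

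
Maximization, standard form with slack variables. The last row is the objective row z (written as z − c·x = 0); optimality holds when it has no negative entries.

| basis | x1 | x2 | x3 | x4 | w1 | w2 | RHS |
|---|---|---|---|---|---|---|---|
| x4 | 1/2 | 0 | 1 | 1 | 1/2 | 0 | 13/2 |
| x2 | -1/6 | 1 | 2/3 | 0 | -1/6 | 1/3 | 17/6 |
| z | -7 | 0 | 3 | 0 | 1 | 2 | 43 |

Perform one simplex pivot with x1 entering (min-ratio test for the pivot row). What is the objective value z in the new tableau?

Ratio test on column x1 — row 1: (13/2)/(1/2) = 13; row 2: entry -1/6 ≤ 0. Minimum is 13 at row 1 (x4 leaves); pivot element 1/2.
Pivot on row 1; the z-row RHS becomes 43 − (-7)·13 = 134.

134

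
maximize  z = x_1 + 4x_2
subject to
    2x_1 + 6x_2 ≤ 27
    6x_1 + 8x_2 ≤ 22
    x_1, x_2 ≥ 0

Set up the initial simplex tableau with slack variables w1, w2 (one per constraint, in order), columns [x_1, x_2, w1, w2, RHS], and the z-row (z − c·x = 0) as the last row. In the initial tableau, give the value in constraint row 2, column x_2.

Constraint 2 has coefficient 8 on x_2.

8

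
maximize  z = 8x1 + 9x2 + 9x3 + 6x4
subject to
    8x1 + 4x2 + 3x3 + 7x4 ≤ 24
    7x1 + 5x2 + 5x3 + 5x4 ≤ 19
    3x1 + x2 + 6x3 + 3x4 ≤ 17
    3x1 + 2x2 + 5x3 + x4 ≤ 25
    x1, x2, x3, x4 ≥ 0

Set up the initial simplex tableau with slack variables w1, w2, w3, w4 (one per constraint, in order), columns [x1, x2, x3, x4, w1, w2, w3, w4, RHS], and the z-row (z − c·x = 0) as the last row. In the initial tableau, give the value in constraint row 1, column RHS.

24

The RHS of constraint 1 is b_1 = 24.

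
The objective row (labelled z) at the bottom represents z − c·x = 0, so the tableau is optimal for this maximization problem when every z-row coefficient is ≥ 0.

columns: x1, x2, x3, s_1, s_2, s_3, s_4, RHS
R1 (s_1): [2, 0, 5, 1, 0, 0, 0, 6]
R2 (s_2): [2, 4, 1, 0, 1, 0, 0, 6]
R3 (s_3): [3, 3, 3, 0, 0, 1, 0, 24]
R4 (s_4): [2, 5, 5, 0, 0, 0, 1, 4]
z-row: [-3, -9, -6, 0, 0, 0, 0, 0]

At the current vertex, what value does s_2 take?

6

s_2 is basic (row 2); its value is the RHS of that row, 6.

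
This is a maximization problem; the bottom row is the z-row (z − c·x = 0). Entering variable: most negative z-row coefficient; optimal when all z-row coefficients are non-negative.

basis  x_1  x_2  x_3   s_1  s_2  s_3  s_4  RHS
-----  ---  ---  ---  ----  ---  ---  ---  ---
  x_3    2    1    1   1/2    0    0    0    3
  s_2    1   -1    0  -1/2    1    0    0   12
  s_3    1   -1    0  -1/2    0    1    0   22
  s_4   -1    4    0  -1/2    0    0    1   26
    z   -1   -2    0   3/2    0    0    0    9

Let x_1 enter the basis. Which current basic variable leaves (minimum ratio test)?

Column x_1 entries and ratios — x_3: 3/2 = 3/2; s_2: 12/1 = 12; s_3: 22/1 = 22; s_4: -1 ≤ 0, skip.
Smallest ratio is 3/2 in the row of x_3, so x_3 leaves.

x_3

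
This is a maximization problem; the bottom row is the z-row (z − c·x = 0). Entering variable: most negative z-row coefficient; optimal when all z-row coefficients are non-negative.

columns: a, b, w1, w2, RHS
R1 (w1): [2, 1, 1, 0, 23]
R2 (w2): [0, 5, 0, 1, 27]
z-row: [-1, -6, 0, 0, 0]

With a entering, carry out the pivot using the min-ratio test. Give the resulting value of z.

Ratio test on column a — row 1: 23/2 = 23/2; row 2: entry 0 ≤ 0. Minimum is 23/2 at row 1 (w1 leaves); pivot element 2.
Pivot on row 1; the z-row RHS becomes 0 − (-1)·(23/2) = 23/2.

23/2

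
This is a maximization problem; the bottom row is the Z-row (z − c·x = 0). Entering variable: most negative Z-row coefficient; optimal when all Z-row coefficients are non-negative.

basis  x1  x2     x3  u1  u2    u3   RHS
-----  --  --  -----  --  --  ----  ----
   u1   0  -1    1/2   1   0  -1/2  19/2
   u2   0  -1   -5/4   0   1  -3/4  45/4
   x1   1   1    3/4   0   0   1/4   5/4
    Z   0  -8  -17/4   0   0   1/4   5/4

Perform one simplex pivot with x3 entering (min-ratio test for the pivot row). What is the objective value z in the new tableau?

Ratio test on column x3 — row 1: (19/2)/(1/2) = 19; row 2: entry -5/4 ≤ 0; row 3: (5/4)/(3/4) = 5/3. Minimum is 5/3 at row 3 (x1 leaves); pivot element 3/4.
Pivot on row 3; the Z-row RHS becomes 5/4 − (-17/4)·(5/3) = 25/3.

25/3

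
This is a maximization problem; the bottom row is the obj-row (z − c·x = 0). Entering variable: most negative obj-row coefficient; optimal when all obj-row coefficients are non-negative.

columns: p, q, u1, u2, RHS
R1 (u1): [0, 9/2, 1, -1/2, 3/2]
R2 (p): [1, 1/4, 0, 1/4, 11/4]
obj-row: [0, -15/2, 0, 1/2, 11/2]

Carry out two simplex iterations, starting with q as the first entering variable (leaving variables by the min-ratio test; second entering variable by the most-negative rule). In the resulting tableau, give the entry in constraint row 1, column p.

Ratio test on column q — row 1: (3/2)/(9/2) = 1/3; row 2: (11/4)/(1/4) = 11. Minimum is 1/3 at row 1 (u1 leaves); pivot element 9/2.
Divide row 1 by 9/2; eliminate column q from the other rows.
Second iteration: most negative obj-row entry is -1/3 in column u2, so u2 enters.
Ratio test on column u2 — row 1: entry -1/9 ≤ 0; row 2: (8/3)/(5/18) = 48/5. Minimum is 48/5 at row 2 (p leaves); pivot element 5/18.
Divide row 2 by 5/18; eliminate column u2 from the other rows.
After both pivots, the entry at constraint row 1, column p is 2/5.

2/5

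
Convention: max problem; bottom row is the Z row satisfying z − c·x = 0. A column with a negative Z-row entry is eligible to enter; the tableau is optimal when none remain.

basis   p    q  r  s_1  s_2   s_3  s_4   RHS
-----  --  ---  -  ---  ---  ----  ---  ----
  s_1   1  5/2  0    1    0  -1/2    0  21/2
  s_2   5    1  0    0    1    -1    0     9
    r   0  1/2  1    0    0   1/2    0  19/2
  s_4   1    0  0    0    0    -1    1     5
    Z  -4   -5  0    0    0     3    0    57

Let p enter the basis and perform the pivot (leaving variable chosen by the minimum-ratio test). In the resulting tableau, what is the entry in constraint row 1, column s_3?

-3/10

Ratio test on column p — row 1: (21/2)/1 = 21/2; row 2: 9/5 = 9/5; row 3: entry 0 ≤ 0; row 4: 5/1 = 5. Minimum is 9/5 at row 2 (s_2 leaves); pivot element 5.
Divide row 2 by 5; eliminate column p from the other rows.
Row 1 update in column s_3: -1/2 − 1·(-1/5) = -3/10.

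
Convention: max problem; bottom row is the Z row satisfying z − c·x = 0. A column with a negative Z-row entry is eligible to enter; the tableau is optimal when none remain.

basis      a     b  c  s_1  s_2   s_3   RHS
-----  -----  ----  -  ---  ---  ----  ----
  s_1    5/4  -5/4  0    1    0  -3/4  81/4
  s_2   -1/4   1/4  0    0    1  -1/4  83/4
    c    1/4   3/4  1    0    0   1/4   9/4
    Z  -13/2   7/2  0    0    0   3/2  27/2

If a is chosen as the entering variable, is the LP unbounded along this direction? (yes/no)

no

Column a has positive entries in row(s) 1, 3, so the ratio test bounds it — not unbounded.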